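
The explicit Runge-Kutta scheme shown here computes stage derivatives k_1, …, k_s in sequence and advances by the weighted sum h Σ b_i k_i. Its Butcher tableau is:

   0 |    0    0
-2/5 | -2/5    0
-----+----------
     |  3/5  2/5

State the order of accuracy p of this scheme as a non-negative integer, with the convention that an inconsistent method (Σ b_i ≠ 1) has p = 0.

1

b = (3/5, 2/5)
c = (0, -2/5)
Σ b_i: 3/5·1 + 2/5·1 = 1 ✓
b·c: 2/5·(-2/5) = -4/25 ≠ 1/2 ⇒ order 1.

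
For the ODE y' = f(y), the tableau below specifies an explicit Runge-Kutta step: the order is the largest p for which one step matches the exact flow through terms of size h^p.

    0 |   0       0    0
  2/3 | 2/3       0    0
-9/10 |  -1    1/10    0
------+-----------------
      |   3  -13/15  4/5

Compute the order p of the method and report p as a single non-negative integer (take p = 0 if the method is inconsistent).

0

b = (3, -13/15, 4/5)
c = (0, 2/3, -9/10)
Ac = (0, 0, 1/15)
Σ b_i: 3·1 + (-13/15)·1 + 4/5·1 = 44/15 ≠ 1 ⇒ order 0.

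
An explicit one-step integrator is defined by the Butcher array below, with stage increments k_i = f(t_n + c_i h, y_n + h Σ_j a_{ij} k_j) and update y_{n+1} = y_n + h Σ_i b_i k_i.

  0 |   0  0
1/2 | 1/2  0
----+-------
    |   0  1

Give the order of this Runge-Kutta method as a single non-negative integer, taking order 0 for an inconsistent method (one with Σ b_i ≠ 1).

b = (0, 1)
c = (0, 1/2)
Σ b_i: 1·1 = 1 ✓
b·c: 1·1/2 = 1/2 ✓; 2 stages ⇒ order 2.

2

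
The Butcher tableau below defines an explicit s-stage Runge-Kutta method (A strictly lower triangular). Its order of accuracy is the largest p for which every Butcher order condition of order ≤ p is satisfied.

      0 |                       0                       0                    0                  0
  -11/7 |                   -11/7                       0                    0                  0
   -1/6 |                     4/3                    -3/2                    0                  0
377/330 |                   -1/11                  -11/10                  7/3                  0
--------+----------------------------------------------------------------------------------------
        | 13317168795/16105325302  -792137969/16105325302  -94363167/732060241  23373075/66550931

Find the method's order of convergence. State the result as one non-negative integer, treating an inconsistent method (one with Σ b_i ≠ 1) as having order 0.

3

b = (13317168795/16105325302, -792137969/16105325302, -94363167/732060241, 23373075/66550931)
c = (0, -11/7, -1/6, 377/330)
Ac = (0, 0, 33/14, 422/315)
Σ b_i: 13317168795/16105325302·1 + (-792137969/16105325302)·1 + (-94363167/732060241)·1 + 23373075/66550931·1 = 1 ✓
b·c: (-792137969/16105325302)·(-11/7) + (-94363167/732060241)·(-1/6) + 23373075/66550931·377/330 = 1/2 ✓
b·c²: (-792137969/16105325302)·121/49 + (-94363167/732060241)·1/36 + 23373075/66550931·142129/108900 = 1/3 ✓
b·Ac: (-94363167/732060241)·33/14 + 23373075/66550931·422/315 = 1/6 ✓
b·c³: (-792137969/16105325302)·(-1331/343) + (-94363167/732060241)·(-1/216) + 23373075/66550931·53582633/35937000 = 7255763327203/10146354940260 ≠ 1/4 ⇒ order 3.
b·(c∘Ac): (-94363167/732060241)·(-11/28) + 23373075/66550931·79547/51975 = 9863852731/16770834612 ≠ 1/8
b·Ac²: (-94363167/732060241)·(-363/98) + 23373075/66550931·(-70159/26460) = -7610054771/16770834612 ≠ 1/12
b·A²c: 23373075/66550931·11/2 = 257103825/133101862 ≠ 1/24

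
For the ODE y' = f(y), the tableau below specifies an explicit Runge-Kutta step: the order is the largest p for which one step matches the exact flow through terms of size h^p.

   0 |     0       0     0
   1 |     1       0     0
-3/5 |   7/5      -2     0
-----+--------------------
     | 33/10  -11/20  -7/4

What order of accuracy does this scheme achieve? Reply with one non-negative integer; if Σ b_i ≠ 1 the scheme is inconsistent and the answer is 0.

2

b = (33/10, -11/20, -7/4)
c = (0, 1, -3/5)
Ac = (0, 0, -2)
Σ b_i: 33/10·1 + (-11/20)·1 + (-7/4)·1 = 1 ✓
b·c: (-11/20)·1 + (-7/4)·(-3/5) = 1/2 ✓
b·c²: (-11/20)·1 + (-7/4)·9/25 = -59/50 ≠ 1/3 ⇒ order 2.
b·Ac: (-7/4)·(-2) = 7/2 ≠ 1/6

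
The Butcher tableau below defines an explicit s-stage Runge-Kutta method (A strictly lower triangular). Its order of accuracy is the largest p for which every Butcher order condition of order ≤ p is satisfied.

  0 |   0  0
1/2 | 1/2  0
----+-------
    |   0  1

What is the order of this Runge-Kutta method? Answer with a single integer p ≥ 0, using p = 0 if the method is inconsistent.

2

b = (0, 1)
c = (0, 1/2)
Σ b_i: 1·1 = 1 ✓
b·c: 1·1/2 = 1/2 ✓; 2 stages ⇒ order 2.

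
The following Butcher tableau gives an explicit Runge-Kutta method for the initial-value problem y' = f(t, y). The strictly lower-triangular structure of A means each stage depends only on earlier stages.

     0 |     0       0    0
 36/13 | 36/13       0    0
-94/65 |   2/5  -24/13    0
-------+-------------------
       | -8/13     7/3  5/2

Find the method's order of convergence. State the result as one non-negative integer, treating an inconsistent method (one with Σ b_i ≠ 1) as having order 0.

0

b = (-8/13, 7/3, 5/2)
c = (0, 36/13, -94/65)
Ac = (0, 0, -864/169)
Σ b_i: (-8/13)·1 + 7/3·1 + 5/2·1 = 329/78 ≠ 1 ⇒ order 0.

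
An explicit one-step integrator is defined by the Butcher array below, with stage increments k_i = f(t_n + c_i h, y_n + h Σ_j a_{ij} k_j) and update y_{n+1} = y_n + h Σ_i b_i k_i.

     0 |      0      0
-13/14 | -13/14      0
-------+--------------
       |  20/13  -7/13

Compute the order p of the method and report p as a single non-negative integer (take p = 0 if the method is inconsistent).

2

b = (20/13, -7/13)
c = (0, -13/14)
Σ b_i: 20/13·1 + (-7/13)·1 = 1 ✓
b·c: (-7/13)·(-13/14) = 1/2 ✓; 2 stages ⇒ order 2.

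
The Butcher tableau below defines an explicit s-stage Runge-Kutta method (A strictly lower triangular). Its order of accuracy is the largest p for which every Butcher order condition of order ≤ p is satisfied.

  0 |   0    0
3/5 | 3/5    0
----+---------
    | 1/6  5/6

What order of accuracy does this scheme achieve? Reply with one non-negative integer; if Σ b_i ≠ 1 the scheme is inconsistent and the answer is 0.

b = (1/6, 5/6)
c = (0, 3/5)
Σ b_i: 1/6·1 + 5/6·1 = 1 ✓
b·c: 5/6·3/5 = 1/2 ✓; 2 stages ⇒ order 2.

2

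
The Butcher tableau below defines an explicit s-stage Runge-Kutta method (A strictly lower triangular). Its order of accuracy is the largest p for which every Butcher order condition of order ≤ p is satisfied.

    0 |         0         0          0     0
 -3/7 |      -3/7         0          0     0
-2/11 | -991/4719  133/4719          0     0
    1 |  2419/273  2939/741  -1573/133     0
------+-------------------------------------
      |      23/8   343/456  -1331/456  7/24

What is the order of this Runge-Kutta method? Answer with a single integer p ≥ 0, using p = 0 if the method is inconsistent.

4

b = (23/8, 343/456, -1331/456, 7/24)
c = (0, -3/7, -2/11, 1)
Ac = (0, 0, -19/1573, 41/91)
Σ b_i: 23/8·1 + 343/456·1 + (-1331/456)·1 + 7/24·1 = 1 ✓
b·c: 343/456·(-3/7) + (-1331/456)·(-2/11) + 7/24·1 = 1/2 ✓
b·c²: 343/456·9/49 + (-1331/456)·4/121 + 7/24·1 = 1/3 ✓
b·Ac: (-1331/456)·(-19/1573) + 7/24·41/91 = 1/6 ✓
b·c³: 343/456·(-27/343) + (-1331/456)·(-8/1331) + 7/24·1 = 1/4 ✓
b·(c∘Ac): (-1331/456)·38/17303 + 7/24·41/91 = 1/8 ✓
b·Ac²: (-1331/456)·57/11011 + 7/24·215/637 = 1/12 ✓
b·A²c: 7/24·1/7 = 1/24 ✓; 4 stages ⇒ order 4.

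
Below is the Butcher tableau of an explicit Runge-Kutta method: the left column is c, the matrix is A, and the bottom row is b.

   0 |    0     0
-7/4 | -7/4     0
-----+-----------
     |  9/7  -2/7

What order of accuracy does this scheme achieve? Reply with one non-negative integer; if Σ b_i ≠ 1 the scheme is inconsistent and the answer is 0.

b = (9/7, -2/7)
c = (0, -7/4)
Σ b_i: 9/7·1 + (-2/7)·1 = 1 ✓
b·c: (-2/7)·(-7/4) = 1/2 ✓; 2 stages ⇒ order 2.

2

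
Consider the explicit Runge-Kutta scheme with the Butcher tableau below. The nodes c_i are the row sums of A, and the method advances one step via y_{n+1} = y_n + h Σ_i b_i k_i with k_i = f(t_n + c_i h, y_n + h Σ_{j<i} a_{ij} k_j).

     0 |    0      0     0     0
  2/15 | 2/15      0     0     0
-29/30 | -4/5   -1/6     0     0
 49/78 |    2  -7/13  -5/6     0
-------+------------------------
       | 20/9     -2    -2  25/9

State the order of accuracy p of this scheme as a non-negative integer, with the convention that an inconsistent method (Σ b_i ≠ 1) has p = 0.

1

b = (20/9, -2, -2, 25/9)
c = (0, 2/15, -29/30, 49/78)
Ac = (0, 0, -1/45, 1717/2340)
Σ b_i: 20/9·1 + (-2)·1 + (-2)·1 + 25/9·1 = 1 ✓
b·c: (-2)·2/15 + (-2)·(-29/30) + 25/9·49/78 = 2395/702 ≠ 1/2 ⇒ order 1.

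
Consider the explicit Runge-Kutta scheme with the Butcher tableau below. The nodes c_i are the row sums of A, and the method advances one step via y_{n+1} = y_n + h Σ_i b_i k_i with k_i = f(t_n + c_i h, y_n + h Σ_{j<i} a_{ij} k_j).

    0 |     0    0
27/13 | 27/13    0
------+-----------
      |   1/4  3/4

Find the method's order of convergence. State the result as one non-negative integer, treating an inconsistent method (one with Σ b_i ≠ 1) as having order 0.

b = (1/4, 3/4)
c = (0, 27/13)
Σ b_i: 1/4·1 + 3/4·1 = 1 ✓
b·c: 3/4·27/13 = 81/52 ≠ 1/2 ⇒ order 1.

1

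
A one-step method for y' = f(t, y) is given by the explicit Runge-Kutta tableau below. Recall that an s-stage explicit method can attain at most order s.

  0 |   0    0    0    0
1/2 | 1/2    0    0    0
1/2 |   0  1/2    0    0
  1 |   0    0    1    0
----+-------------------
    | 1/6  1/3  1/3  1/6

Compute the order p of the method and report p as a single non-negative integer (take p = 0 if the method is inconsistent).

4

b = (1/6, 1/3, 1/3, 1/6)
c = (0, 1/2, 1/2, 1)
Ac = (0, 0, 1/4, 1/2)
Σ b_i: 1/6·1 + 1/3·1 + 1/3·1 + 1/6·1 = 1 ✓
b·c: 1/3·1/2 + 1/3·1/2 + 1/6·1 = 1/2 ✓
b·c²: 1/3·1/4 + 1/3·1/4 + 1/6·1 = 1/3 ✓
b·Ac: 1/3·1/4 + 1/6·1/2 = 1/6 ✓
b·c³: 1/3·1/8 + 1/3·1/8 + 1/6·1 = 1/4 ✓
b·(c∘Ac): 1/3·1/8 + 1/6·1/2 = 1/8 ✓
b·Ac²: 1/3·1/8 + 1/6·1/4 = 1/12 ✓
b·A²c: 1/6·1/4 = 1/24 ✓; 4 stages ⇒ order 4.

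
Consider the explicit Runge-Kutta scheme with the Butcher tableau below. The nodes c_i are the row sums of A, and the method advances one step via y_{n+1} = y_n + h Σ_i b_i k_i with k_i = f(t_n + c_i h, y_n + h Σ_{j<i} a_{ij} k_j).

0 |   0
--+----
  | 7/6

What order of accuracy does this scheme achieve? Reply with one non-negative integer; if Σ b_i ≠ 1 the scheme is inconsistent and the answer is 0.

0

b = (7/6)
c = (0)
Σ b_i: 7/6·1 = 7/6 ≠ 1 ⇒ order 0.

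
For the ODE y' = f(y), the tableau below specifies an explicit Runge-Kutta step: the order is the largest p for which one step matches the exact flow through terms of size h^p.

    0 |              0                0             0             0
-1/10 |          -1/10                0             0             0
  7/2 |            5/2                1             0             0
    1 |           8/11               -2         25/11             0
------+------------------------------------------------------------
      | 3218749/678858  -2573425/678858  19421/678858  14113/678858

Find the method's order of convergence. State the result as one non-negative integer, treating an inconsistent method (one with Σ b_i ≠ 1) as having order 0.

3

b = (3218749/678858, -2573425/678858, 19421/678858, 14113/678858)
c = (0, -1/10, 7/2, 1)
Ac = (0, 0, -1/10, 897/110)
Σ b_i: 3218749/678858·1 + (-2573425/678858)·1 + 19421/678858·1 + 14113/678858·1 = 1 ✓
b·c: (-2573425/678858)·(-1/10) + 19421/678858·7/2 + 14113/678858·1 = 1/2 ✓
b·c²: (-2573425/678858)·1/100 + 19421/678858·49/4 + 14113/678858·1 = 1/3 ✓
b·Ac: 19421/678858·(-1/10) + 14113/678858·897/110 = 1/6 ✓
b·c³: (-2573425/678858)·(-1/1000) + 19421/678858·343/8 + 14113/678858·1 = 1415603/1131430 ≠ 1/4 ⇒ order 3.
b·(c∘Ac): 19421/678858·(-7/20) + 14113/678858·897/110 = 433151/2715432 ≠ 1/8
b·Ac²: 19421/678858·1/100 + 14113/678858·30603/1100 = 3928307/6788580 ≠ 1/12
b·A²c: 14113/678858·(-5/22) = -6415/1357716 ≠ 1/24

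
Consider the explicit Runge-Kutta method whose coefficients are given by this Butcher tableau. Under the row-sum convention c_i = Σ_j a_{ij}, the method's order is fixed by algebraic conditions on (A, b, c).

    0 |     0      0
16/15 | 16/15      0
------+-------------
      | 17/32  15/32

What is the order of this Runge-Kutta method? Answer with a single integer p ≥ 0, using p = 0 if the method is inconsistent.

b = (17/32, 15/32)
c = (0, 16/15)
Σ b_i: 17/32·1 + 15/32·1 = 1 ✓
b·c: 15/32·16/15 = 1/2 ✓; 2 stages ⇒ order 2.

2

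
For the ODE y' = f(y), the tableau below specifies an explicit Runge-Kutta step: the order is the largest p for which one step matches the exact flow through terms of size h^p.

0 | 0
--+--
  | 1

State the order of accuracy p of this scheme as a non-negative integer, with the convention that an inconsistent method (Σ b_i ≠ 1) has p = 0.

b = (1)
c = (0)
Σ b_i: 1·1 = 1 ✓; 1 stage ⇒ order 1.

1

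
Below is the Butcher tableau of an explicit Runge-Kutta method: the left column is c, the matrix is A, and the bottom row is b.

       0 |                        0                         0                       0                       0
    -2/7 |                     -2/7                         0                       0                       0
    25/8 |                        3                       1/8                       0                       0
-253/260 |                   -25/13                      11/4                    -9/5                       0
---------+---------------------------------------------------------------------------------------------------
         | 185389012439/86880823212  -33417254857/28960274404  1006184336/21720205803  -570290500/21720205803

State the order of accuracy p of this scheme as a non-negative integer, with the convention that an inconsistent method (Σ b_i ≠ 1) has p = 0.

3

b = (185389012439/86880823212, -33417254857/28960274404, 1006184336/21720205803, -570290500/21720205803)
c = (0, -2/7, 25/8, -253/260)
Ac = (0, 0, -1/28, -359/56)
Σ b_i: 185389012439/86880823212·1 + (-33417254857/28960274404)·1 + 1006184336/21720205803·1 + (-570290500/21720205803)·1 = 1 ✓
b·c: (-33417254857/28960274404)·(-2/7) + 1006184336/21720205803·25/8 + (-570290500/21720205803)·(-253/260) = 1/2 ✓
b·c²: (-33417254857/28960274404)·4/49 + 1006184336/21720205803·625/64 + (-570290500/21720205803)·64009/67600 = 1/3 ✓
b·Ac: 1006184336/21720205803·(-1/28) + (-570290500/21720205803)·(-359/56) = 1/6 ✓
b·c³: (-33417254857/28960274404)·(-8/343) + 1006184336/21720205803·15625/512 + (-570290500/21720205803)·(-16194277/17576000) = 4411863740325/3011868538016 ≠ 1/4 ⇒ order 3.
b·(c∘Ac): 1006184336/21720205803·(-25/224) + (-570290500/21720205803)·90827/14560 = -68503621525/405443841656 ≠ 1/8
b·Ac²: 1006184336/21720205803·1/98 + (-570290500/21720205803)·(-54421/3136) = 1109570614259/2432663049936 ≠ 1/12
b·A²c: (-570290500/21720205803)·9/140 = -85543575/50680480207 ≠ 1/24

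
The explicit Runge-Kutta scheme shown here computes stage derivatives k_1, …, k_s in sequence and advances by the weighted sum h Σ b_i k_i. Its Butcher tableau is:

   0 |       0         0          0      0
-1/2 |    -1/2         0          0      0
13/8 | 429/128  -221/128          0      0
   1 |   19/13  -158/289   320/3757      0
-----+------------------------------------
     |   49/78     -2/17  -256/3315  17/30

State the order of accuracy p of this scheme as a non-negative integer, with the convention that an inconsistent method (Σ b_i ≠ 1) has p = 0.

4

b = (49/78, -2/17, -256/3315, 17/30)
c = (0, -1/2, 13/8, 1)
Ac = (0, 0, 221/256, 7/17)
Σ b_i: 49/78·1 + (-2/17)·1 + (-256/3315)·1 + 17/30·1 = 1 ✓
b·c: (-2/17)·(-1/2) + (-256/3315)·13/8 + 17/30·1 = 1/2 ✓
b·c²: (-2/17)·1/4 + (-256/3315)·169/64 + 17/30·1 = 1/3 ✓
b·Ac: (-256/3315)·221/256 + 17/30·7/17 = 1/6 ✓
b·c³: (-2/17)·(-1/8) + (-256/3315)·2197/512 + 17/30·1 = 1/4 ✓
b·(c∘Ac): (-256/3315)·2873/2048 + 17/30·7/17 = 1/8 ✓
b·Ac²: (-256/3315)·(-221/512) + 17/30·3/34 = 1/12 ✓
b·A²c: 17/30·5/68 = 1/24 ✓; 4 stages ⇒ order 4.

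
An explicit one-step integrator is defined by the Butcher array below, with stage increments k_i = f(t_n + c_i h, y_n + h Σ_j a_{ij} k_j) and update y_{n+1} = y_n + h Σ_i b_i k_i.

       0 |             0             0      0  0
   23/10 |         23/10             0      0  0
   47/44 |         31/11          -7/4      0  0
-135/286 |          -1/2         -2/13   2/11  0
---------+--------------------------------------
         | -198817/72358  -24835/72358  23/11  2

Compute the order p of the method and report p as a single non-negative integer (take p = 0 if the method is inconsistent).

b = (-198817/72358, -24835/72358, 23/11, 2)
c = (0, 23/10, 47/44, -135/286)
Ac = (0, 0, -161/40, -2511/15730)
Σ b_i: (-198817/72358)·1 + (-24835/72358)·1 + 23/11·1 + 2·1 = 1 ✓
b·c: (-24835/72358)·23/10 + 23/11·47/44 + 2·(-135/286) = 1/2 ✓
b·c²: (-24835/72358)·529/100 + 23/11·2209/1936 + 2·18225/81796 = 18277989/17995120 ≠ 1/3 ⇒ order 2.
b·Ac: 23/11·(-161/40) + 2·(-2511/15730) = -549617/62920 ≠ 1/6

2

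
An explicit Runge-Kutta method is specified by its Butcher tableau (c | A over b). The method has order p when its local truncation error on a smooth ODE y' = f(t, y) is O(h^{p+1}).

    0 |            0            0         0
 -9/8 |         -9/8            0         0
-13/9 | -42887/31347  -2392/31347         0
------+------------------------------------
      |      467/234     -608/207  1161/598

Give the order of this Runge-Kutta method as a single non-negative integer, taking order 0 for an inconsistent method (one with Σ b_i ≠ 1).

3

b = (467/234, -608/207, 1161/598)
c = (0, -9/8, -13/9)
Ac = (0, 0, 299/3483)
Σ b_i: 467/234·1 + (-608/207)·1 + 1161/598·1 = 1 ✓
b·c: (-608/207)·(-9/8) + 1161/598·(-13/9) = 1/2 ✓
b·c²: (-608/207)·81/64 + 1161/598·169/81 = 1/3 ✓
b·Ac: 1161/598·299/3483 = 1/6 ✓; 3 stages ⇒ order 3.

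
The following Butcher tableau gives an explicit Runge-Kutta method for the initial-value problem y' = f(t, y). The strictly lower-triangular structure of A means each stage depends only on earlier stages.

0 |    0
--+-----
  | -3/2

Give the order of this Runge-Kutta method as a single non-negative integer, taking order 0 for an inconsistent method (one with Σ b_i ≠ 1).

b = (-3/2)
c = (0)
Σ b_i: (-3/2)·1 = -3/2 ≠ 1 ⇒ order 0.

0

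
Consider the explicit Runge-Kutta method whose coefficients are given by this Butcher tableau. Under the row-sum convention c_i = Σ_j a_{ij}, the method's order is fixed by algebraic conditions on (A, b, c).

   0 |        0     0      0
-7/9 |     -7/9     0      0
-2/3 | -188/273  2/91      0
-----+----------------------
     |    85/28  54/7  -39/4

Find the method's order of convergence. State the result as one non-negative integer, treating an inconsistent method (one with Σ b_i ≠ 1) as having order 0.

3

b = (85/28, 54/7, -39/4)
c = (0, -7/9, -2/3)
Ac = (0, 0, -2/117)
Σ b_i: 85/28·1 + 54/7·1 + (-39/4)·1 = 1 ✓
b·c: 54/7·(-7/9) + (-39/4)·(-2/3) = 1/2 ✓
b·c²: 54/7·49/81 + (-39/4)·4/9 = 1/3 ✓
b·Ac: (-39/4)·(-2/117) = 1/6 ✓; 3 stages ⇒ order 3.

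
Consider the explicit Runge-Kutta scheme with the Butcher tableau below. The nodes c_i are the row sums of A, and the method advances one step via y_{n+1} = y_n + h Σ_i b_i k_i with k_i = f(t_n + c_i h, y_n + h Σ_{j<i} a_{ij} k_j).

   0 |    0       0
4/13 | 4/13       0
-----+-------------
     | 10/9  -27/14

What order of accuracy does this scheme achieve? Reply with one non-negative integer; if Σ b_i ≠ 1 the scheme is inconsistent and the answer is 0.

0

b = (10/9, -27/14)
c = (0, 4/13)
Σ b_i: 10/9·1 + (-27/14)·1 = -103/126 ≠ 1 ⇒ order 0.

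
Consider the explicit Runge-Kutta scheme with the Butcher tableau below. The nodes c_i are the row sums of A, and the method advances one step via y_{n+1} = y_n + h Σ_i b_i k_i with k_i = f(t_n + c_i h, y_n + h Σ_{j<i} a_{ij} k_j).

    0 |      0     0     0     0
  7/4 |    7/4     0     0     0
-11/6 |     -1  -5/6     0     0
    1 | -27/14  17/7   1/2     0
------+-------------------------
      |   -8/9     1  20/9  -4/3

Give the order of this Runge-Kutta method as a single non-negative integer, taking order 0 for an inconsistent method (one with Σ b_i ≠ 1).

1

b = (-8/9, 1, 20/9, -4/3)
c = (0, 7/4, -11/6, 1)
Ac = (0, 0, -35/24, 10/3)
Σ b_i: (-8/9)·1 + 1·1 + 20/9·1 + (-4/3)·1 = 1 ✓
b·c: 1·7/4 + 20/9·(-11/6) + (-4/3)·1 = -395/108 ≠ 1/2 ⇒ order 1.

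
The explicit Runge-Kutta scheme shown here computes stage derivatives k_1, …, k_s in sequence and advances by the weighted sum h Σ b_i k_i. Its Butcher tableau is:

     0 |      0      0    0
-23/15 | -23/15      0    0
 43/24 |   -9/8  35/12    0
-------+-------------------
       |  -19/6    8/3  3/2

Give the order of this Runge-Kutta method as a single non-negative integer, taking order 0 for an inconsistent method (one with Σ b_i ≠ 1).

b = (-19/6, 8/3, 3/2)
c = (0, -23/15, 43/24)
Ac = (0, 0, -161/36)
Σ b_i: (-19/6)·1 + 8/3·1 + 3/2·1 = 1 ✓
b·c: 8/3·(-23/15) + 3/2·43/24 = -1009/720 ≠ 1/2 ⇒ order 1.

1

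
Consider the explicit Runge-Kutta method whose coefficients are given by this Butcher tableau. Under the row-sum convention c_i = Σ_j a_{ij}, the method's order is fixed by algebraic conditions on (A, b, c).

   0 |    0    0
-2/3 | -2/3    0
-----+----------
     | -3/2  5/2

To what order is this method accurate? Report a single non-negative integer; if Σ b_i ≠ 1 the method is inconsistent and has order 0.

b = (-3/2, 5/2)
c = (0, -2/3)
Σ b_i: (-3/2)·1 + 5/2·1 = 1 ✓
b·c: 5/2·(-2/3) = -5/3 ≠ 1/2 ⇒ order 1.

1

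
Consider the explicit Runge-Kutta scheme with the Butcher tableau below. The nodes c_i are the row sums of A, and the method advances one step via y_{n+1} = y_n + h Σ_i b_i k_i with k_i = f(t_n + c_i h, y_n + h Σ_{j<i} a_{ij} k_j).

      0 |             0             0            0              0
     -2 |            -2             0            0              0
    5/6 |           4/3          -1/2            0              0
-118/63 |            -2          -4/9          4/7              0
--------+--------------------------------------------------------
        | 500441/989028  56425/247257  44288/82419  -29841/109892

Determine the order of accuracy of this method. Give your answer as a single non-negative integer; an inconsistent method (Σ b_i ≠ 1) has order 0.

3

b = (500441/989028, 56425/247257, 44288/82419, -29841/109892)
c = (0, -2, 5/6, -118/63)
Ac = (0, 0, 1, 86/63)
Σ b_i: 500441/989028·1 + 56425/247257·1 + 44288/82419·1 + (-29841/109892)·1 = 1 ✓
b·c: 56425/247257·(-2) + 44288/82419·5/6 + (-29841/109892)·(-118/63) = 1/2 ✓
b·c²: 56425/247257·4 + 44288/82419·25/36 + (-29841/109892)·13924/3969 = 1/3 ✓
b·Ac: 44288/82419·1 + (-29841/109892)·86/63 = 1/6 ✓
b·c³: 56425/247257·(-8) + 44288/82419·125/216 + (-29841/109892)·(-1643032/250047) = 1800182/6675939 ≠ 1/4 ⇒ order 3.
b·(c∘Ac): 44288/82419·5/6 + (-29841/109892)·(-10148/3969) = 847171/741771 ≠ 1/8
b·Ac²: 44288/82419·(-2) + (-29841/109892)·(-29/21) = -230677/329676 ≠ 1/12
b·A²c: (-29841/109892)·4/7 = -4263/27473 ≠ 1/24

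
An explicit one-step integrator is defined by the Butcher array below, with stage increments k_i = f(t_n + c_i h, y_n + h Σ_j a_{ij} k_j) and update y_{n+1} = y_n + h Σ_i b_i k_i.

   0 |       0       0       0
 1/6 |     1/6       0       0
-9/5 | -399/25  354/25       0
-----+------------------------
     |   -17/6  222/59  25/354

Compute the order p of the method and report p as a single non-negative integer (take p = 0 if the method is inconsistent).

b = (-17/6, 222/59, 25/354)
c = (0, 1/6, -9/5)
Ac = (0, 0, 59/25)
Σ b_i: (-17/6)·1 + 222/59·1 + 25/354·1 = 1 ✓
b·c: 222/59·1/6 + 25/354·(-9/5) = 1/2 ✓
b·c²: 222/59·1/36 + 25/354·81/25 = 1/3 ✓
b·Ac: 25/354·59/25 = 1/6 ✓; 3 stages ⇒ order 3.

3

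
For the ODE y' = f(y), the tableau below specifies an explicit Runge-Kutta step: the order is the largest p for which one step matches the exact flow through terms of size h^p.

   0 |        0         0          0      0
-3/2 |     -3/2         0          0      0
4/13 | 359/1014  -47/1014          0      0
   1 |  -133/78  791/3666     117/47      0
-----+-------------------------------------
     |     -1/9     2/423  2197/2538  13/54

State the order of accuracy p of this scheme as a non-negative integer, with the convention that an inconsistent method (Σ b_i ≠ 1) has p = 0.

4

b = (-1/9, 2/423, 2197/2538, 13/54)
c = (0, -3/2, 4/13, 1)
Ac = (0, 0, 47/676, 23/52)
Σ b_i: (-1/9)·1 + 2/423·1 + 2197/2538·1 + 13/54·1 = 1 ✓
b·c: 2/423·(-3/2) + 2197/2538·4/13 + 13/54·1 = 1/2 ✓
b·c²: 2/423·9/4 + 2197/2538·16/169 + 13/54·1 = 1/3 ✓
b·Ac: 2197/2538·47/676 + 13/54·23/52 = 1/6 ✓
b·c³: 2/423·(-27/8) + 2197/2538·64/2197 + 13/54·1 = 1/4 ✓
b·(c∘Ac): 2197/2538·47/2197 + 13/54·23/52 = 1/8 ✓
b·Ac²: 2197/2538·(-141/1352) + 13/54·75/104 = 1/12 ✓
b·A²c: 13/54·9/52 = 1/24 ✓; 4 stages ⇒ order 4.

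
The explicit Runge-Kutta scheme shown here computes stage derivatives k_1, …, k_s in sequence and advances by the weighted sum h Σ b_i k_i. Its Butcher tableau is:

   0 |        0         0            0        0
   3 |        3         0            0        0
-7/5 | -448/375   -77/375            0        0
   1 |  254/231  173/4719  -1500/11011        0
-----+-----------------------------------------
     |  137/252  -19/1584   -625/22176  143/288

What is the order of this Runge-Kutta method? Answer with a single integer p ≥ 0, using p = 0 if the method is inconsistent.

b = (137/252, -19/1584, -625/22176, 143/288)
c = (0, 3, -7/5, 1)
Ac = (0, 0, -77/125, 43/143)
Σ b_i: 137/252·1 + (-19/1584)·1 + (-625/22176)·1 + 143/288·1 = 1 ✓
b·c: (-19/1584)·3 + (-625/22176)·(-7/5) + 143/288·1 = 1/2 ✓
b·c²: (-19/1584)·9 + (-625/22176)·49/25 + 143/288·1 = 1/3 ✓
b·Ac: (-625/22176)·(-77/125) + 143/288·43/143 = 1/6 ✓
b·c³: (-19/1584)·27 + (-625/22176)·(-343/125) + 143/288·1 = 1/4 ✓
b·(c∘Ac): (-625/22176)·539/625 + 143/288·43/143 = 1/8 ✓
b·Ac²: (-625/22176)·(-231/125) + 143/288·9/143 = 1/12 ✓
b·A²c: 143/288·12/143 = 1/24 ✓; 4 stages ⇒ order 4.

4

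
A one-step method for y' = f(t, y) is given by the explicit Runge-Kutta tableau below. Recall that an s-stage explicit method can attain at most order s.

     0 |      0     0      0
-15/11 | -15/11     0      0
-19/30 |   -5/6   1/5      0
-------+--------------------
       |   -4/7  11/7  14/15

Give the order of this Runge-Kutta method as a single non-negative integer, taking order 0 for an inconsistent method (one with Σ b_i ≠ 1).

0

b = (-4/7, 11/7, 14/15)
c = (0, -15/11, -19/30)
Ac = (0, 0, -3/11)
Σ b_i: (-4/7)·1 + 11/7·1 + 14/15·1 = 29/15 ≠ 1 ⇒ order 0.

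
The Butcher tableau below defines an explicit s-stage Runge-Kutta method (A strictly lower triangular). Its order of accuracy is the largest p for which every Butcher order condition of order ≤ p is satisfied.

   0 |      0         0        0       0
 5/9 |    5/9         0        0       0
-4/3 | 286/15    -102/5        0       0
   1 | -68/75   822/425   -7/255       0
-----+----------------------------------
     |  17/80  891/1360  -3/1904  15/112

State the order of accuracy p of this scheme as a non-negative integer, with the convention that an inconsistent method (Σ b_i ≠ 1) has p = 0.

b = (17/80, 891/1360, -3/1904, 15/112)
c = (0, 5/9, -4/3, 1)
Ac = (0, 0, -34/3, 10/9)
Σ b_i: 17/80·1 + 891/1360·1 + (-3/1904)·1 + 15/112·1 = 1 ✓
b·c: 891/1360·5/9 + (-3/1904)·(-4/3) + 15/112·1 = 1/2 ✓
b·c²: 891/1360·25/81 + (-3/1904)·16/9 + 15/112·1 = 1/3 ✓
b·Ac: (-3/1904)·(-34/3) + 15/112·10/9 = 1/6 ✓
b·c³: 891/1360·125/729 + (-3/1904)·(-64/27) + 15/112·1 = 1/4 ✓
b·(c∘Ac): (-3/1904)·136/9 + 15/112·10/9 = 1/8 ✓
b·Ac²: (-3/1904)·(-170/27) + 15/112·74/135 = 1/12 ✓
b·A²c: 15/112·14/45 = 1/24 ✓; 4 stages ⇒ order 4.

4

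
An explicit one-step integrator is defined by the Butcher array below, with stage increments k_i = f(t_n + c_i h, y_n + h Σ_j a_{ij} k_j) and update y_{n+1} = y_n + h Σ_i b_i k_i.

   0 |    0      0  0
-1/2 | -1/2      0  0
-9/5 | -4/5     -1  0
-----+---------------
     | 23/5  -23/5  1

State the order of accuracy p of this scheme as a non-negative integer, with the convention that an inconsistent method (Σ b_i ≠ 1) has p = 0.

2

b = (23/5, -23/5, 1)
c = (0, -1/2, -9/5)
Ac = (0, 0, 1/2)
Σ b_i: 23/5·1 + (-23/5)·1 + 1·1 = 1 ✓
b·c: (-23/5)·(-1/2) + 1·(-9/5) = 1/2 ✓
b·c²: (-23/5)·1/4 + 1·81/25 = 209/100 ≠ 1/3 ⇒ order 2.
b·Ac: 1·1/2 = 1/2 ≠ 1/6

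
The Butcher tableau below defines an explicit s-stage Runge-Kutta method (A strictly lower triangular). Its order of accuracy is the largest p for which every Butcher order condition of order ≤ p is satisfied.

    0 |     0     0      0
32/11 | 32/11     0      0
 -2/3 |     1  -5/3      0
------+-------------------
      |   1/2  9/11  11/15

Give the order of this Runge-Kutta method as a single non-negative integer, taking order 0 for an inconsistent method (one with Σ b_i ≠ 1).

0

b = (1/2, 9/11, 11/15)
c = (0, 32/11, -2/3)
Ac = (0, 0, -160/33)
Σ b_i: 1/2·1 + 9/11·1 + 11/15·1 = 677/330 ≠ 1 ⇒ order 0.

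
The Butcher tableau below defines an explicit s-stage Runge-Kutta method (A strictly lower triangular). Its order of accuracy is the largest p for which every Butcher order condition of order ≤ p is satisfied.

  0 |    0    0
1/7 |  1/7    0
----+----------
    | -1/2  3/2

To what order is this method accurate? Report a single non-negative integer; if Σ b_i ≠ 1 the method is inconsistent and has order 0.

b = (-1/2, 3/2)
c = (0, 1/7)
Σ b_i: (-1/2)·1 + 3/2·1 = 1 ✓
b·c: 3/2·1/7 = 3/14 ≠ 1/2 ⇒ order 1.

1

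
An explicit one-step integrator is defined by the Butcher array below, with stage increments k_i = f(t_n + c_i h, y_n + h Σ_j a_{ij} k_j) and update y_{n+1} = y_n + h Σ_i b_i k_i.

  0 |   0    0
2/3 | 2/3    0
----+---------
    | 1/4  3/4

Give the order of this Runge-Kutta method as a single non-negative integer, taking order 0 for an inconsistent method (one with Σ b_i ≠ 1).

2

b = (1/4, 3/4)
c = (0, 2/3)
Σ b_i: 1/4·1 + 3/4·1 = 1 ✓
b·c: 3/4·2/3 = 1/2 ✓; 2 stages ⇒ order 2.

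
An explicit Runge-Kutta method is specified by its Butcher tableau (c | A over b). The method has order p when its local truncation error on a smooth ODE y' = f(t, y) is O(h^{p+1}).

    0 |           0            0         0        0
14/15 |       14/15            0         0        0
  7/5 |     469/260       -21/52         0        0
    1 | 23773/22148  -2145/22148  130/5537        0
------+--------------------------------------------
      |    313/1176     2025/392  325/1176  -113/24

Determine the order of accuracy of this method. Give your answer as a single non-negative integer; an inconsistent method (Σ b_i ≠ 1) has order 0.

4

b = (313/1176, 2025/392, 325/1176, -113/24)
c = (0, 14/15, 7/5, 1)
Ac = (0, 0, -49/130, -13/226)
Σ b_i: 313/1176·1 + 2025/392·1 + 325/1176·1 + (-113/24)·1 = 1 ✓
b·c: 2025/392·14/15 + 325/1176·7/5 + (-113/24)·1 = 1/2 ✓
b·c²: 2025/392·196/225 + 325/1176·49/25 + (-113/24)·1 = 1/3 ✓
b·Ac: 325/1176·(-49/130) + (-113/24)·(-13/226) = 1/6 ✓
b·c³: 2025/392·2744/3375 + 325/1176·343/125 + (-113/24)·1 = 1/4 ✓
b·(c∘Ac): 325/1176·(-343/650) + (-113/24)·(-13/226) = 1/8 ✓
b·Ac²: 325/1176·(-343/975) + (-113/24)·(-13/339) = 1/12 ✓
b·A²c: (-113/24)·(-1/113) = 1/24 ✓; 4 stages ⇒ order 4.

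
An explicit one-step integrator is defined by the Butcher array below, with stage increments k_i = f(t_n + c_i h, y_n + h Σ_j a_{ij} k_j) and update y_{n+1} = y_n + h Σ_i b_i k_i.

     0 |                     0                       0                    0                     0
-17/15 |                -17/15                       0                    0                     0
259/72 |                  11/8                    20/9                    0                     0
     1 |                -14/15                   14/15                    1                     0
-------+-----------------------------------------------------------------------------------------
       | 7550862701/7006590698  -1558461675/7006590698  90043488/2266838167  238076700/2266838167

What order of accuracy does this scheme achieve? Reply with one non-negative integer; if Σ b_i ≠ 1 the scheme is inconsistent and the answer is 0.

3

b = (7550862701/7006590698, -1558461675/7006590698, 90043488/2266838167, 238076700/2266838167)
c = (0, -17/15, 259/72, 1)
Ac = (0, 0, -68/27, 4571/1800)
Σ b_i: 7550862701/7006590698·1 + (-1558461675/7006590698)·1 + 90043488/2266838167·1 + 238076700/2266838167·1 = 1 ✓
b·c: (-1558461675/7006590698)·(-17/15) + 90043488/2266838167·259/72 + 238076700/2266838167·1 = 1/2 ✓
b·c²: (-1558461675/7006590698)·289/225 + 90043488/2266838167·67081/5184 + 238076700/2266838167·1 = 1/3 ✓
b·Ac: 90043488/2266838167·(-68/27) + 238076700/2266838167·4571/1800 = 1/6 ✓
b·c³: (-1558461675/7006590698)·(-4913/3375) + 90043488/2266838167·17373979/373248 + 238076700/2266838167·1 = 337968406423/148374861840 ≠ 1/4 ⇒ order 3.
b·(c∘Ac): 90043488/2266838167·(-4403/486) + 238076700/2266838167·4571/1800 = -115190075/1236457182 ≠ 1/8
b·Ac²: 90043488/2266838167·1156/405 + 238076700/2266838167·9161957/648000 = 7825976411689/4896370440720 ≠ 1/12
b·A²c: 238076700/2266838167·(-68/27) = -5396405200/20401543503 ≠ 1/24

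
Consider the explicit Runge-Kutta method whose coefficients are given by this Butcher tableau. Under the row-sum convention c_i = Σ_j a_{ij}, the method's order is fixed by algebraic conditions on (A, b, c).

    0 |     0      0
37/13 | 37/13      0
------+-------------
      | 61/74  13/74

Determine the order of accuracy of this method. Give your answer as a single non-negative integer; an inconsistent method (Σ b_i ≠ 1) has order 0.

2

b = (61/74, 13/74)
c = (0, 37/13)
Σ b_i: 61/74·1 + 13/74·1 = 1 ✓
b·c: 13/74·37/13 = 1/2 ✓; 2 stages ⇒ order 2.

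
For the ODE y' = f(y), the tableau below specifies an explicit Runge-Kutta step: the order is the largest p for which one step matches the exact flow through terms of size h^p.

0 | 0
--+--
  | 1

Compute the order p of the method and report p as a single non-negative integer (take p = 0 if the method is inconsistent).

b = (1)
c = (0)
Σ b_i: 1·1 = 1 ✓; 1 stage ⇒ order 1.

1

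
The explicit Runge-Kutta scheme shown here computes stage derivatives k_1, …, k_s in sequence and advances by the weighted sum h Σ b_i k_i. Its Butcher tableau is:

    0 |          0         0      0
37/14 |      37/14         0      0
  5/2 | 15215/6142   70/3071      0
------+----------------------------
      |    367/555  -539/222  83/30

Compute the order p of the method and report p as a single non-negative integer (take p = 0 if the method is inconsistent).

b = (367/555, -539/222, 83/30)
c = (0, 37/14, 5/2)
Ac = (0, 0, 5/83)
Σ b_i: 367/555·1 + (-539/222)·1 + 83/30·1 = 1 ✓
b·c: (-539/222)·37/14 + 83/30·5/2 = 1/2 ✓
b·c²: (-539/222)·1369/196 + 83/30·25/4 = 1/3 ✓
b·Ac: 83/30·5/83 = 1/6 ✓; 3 stages ⇒ order 3.

3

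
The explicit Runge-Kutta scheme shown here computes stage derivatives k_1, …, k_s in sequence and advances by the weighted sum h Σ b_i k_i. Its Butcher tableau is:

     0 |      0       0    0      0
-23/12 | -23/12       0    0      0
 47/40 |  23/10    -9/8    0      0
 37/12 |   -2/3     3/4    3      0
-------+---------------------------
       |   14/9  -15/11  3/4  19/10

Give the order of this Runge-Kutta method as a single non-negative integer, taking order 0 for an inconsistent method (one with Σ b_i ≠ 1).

b = (14/9, -15/11, 3/4, 19/10)
c = (0, -23/12, 47/40, 37/12)
Ac = (0, 0, 69/32, 167/80)
Σ b_i: 14/9·1 + (-15/11)·1 + 3/4·1 + 19/10·1 = 5627/1980 ≠ 1 ⇒ order 0.

0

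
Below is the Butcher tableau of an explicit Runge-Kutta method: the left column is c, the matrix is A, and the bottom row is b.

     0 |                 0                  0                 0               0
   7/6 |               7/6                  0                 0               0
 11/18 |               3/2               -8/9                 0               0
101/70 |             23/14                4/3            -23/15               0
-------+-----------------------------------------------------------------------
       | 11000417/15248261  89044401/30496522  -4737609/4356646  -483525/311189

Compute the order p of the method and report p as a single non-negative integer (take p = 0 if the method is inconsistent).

b = (11000417/15248261, 89044401/30496522, -4737609/4356646, -483525/311189)
c = (0, 7/6, 11/18, 101/70)
Ac = (0, 0, -28/27, 167/270)
Σ b_i: 11000417/15248261·1 + 89044401/30496522·1 + (-4737609/4356646)·1 + (-483525/311189)·1 = 1 ✓
b·c: 89044401/30496522·7/6 + (-4737609/4356646)·11/18 + (-483525/311189)·101/70 = 1/2 ✓
b·c²: 89044401/30496522·49/36 + (-4737609/4356646)·121/324 + (-483525/311189)·10201/4900 = 1/3 ✓
b·Ac: (-4737609/4356646)·(-28/27) + (-483525/311189)·167/270 = 1/6 ✓
b·c³: 89044401/30496522·343/216 + (-4737609/4356646)·1331/5832 + (-483525/311189)·1030301/343000 = -1530992047/5489373960 ≠ 1/4 ⇒ order 3.
b·(c∘Ac): (-4737609/4356646)·(-154/243) + (-483525/311189)·16867/18900 = -2604653/3734268 ≠ 1/8
b·Ac²: (-4737609/4356646)·(-98/81) + (-483525/311189)·6037/4860 = -20649881/33608412 ≠ 1/12
b·A²c: (-483525/311189)·644/405 = -6919780/2800701 ≠ 1/24

3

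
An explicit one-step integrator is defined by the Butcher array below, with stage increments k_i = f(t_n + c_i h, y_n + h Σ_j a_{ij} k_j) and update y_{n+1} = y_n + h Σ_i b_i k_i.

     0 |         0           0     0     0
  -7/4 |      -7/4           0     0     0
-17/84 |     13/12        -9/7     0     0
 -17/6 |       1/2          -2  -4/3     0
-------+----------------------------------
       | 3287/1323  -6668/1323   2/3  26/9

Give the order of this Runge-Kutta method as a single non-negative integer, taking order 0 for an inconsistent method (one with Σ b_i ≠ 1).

2

b = (3287/1323, -6668/1323, 2/3, 26/9)
c = (0, -7/4, -17/84, -17/6)
Ac = (0, 0, 9/4, 475/126)
Σ b_i: 3287/1323·1 + (-6668/1323)·1 + 2/3·1 + 26/9·1 = 1 ✓
b·c: (-6668/1323)·(-7/4) + 2/3·(-17/84) + 26/9·(-17/6) = 1/2 ✓
b·c²: (-6668/1323)·49/16 + 2/3·289/7056 + 26/9·289/36 = 247141/31752 ≠ 1/3 ⇒ order 2.
b·Ac: 2/3·9/4 + 26/9·475/126 = 14051/1134 ≠ 1/6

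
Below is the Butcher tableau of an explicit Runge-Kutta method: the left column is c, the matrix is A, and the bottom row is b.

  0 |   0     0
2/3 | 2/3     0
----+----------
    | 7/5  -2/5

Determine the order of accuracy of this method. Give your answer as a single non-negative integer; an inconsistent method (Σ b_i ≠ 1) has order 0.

b = (7/5, -2/5)
c = (0, 2/3)
Σ b_i: 7/5·1 + (-2/5)·1 = 1 ✓
b·c: (-2/5)·2/3 = -4/15 ≠ 1/2 ⇒ order 1.

1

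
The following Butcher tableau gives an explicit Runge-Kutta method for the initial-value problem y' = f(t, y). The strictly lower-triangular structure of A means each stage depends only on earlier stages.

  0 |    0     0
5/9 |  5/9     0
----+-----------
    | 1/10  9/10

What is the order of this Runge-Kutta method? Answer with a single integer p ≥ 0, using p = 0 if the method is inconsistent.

2

b = (1/10, 9/10)
c = (0, 5/9)
Σ b_i: 1/10·1 + 9/10·1 = 1 ✓
b·c: 9/10·5/9 = 1/2 ✓; 2 stages ⇒ order 2.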